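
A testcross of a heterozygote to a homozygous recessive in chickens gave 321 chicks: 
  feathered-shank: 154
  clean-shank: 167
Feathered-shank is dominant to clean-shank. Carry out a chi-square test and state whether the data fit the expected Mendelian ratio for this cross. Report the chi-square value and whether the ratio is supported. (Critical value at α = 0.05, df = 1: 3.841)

A testcross of a heterozygote (Aa × aa) gives a 1:1 phenotypic ratio.
Total ratio parts = 2. Expected numbers out of 321:
  feathered-shank: 321 × 1/2 = 160.5
  clean-shank: 321 × 1/2 = 160.5
χ² = Σ (O − E)² / E
  feathered-shank: (154 − 160.5)² / 160.5 = 0.2632
  clean-shank: (167 − 160.5)² / 160.5 = 0.2632
χ² = 0.2632 + 0.2632 = 0.5264 ≈ 0.526
Degrees of freedom = 2 − 1 = 1; critical value at α = 0.05 is 3.841.
Since 0.526 < 3.841, we fail to reject the null hypothesis — the data are consistent with the 1:1 ratio.

0.526; consistent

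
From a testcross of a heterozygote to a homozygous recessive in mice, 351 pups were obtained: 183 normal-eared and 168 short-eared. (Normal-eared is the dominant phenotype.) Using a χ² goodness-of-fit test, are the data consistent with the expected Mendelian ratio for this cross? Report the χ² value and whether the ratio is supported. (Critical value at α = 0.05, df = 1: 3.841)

0.641; consistent

A testcross of a heterozygote (Aa × aa) gives a 1:1 phenotypic ratio.
Expected counts for N = 351 under a 1:1 ratio (total parts = 2):
  normal-eared: 351 × 1/2 = 175.5
  short-eared: 351 × 1/2 = 175.5
χ² = Σ (O − E)² / E
  normal-eared: (183 − 175.5)² / 175.5 = 0.3205
  short-eared: (168 − 175.5)² / 175.5 = 0.3205
χ² = 0.3205 + 0.3205 = 0.641
Degrees of freedom = 2 − 1 = 1; critical value at α = 0.05 is 3.841.
Since 0.641 < 3.841, we fail to reject the null hypothesis — the data are consistent with the 1:1 ratio.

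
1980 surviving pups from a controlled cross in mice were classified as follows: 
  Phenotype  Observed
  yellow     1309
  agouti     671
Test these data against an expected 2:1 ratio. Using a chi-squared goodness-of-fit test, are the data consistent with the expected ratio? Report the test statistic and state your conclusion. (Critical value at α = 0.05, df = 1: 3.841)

The 2:1 ratio has 3 parts, so with N = 1980 the expected counts are:
  yellow: 1980 × 2/3 = 1320
  agouti: 1980 × 1/3 = 660
χ² = Σ (O − E)² / E
  yellow: (1309 − 1320)² / 1320 = 0.0917
  agouti: (671 − 660)² / 660 = 0.1833
χ² = 0.0917 + 0.1833 = 0.275
Degrees of freedom = 2 − 1 = 1; critical value at α = 0.05 is 3.841.
Since 0.275 < 3.841, we fail to reject the null hypothesis — the data are consistent with the 2:1 ratio.

0.275; consistent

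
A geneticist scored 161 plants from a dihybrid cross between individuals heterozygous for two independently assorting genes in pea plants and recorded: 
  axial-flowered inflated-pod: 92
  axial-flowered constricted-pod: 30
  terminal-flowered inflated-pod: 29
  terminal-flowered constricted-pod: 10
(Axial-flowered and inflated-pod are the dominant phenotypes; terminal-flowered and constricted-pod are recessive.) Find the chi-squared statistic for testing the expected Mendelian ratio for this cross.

0.071

A dihybrid F₂ with independent assortment and complete dominance at both loci gives a 9:3:3:1 phenotypic ratio.
Under the 9:3:3:1 hypothesis (Σ ratio = 16, N = 161):
  axial-flowered inflated-pod: 161 × 9/16 = 90.5625
  axial-flowered constricted-pod: 161 × 3/16 = 30.1875
  terminal-flowered inflated-pod: 161 × 3/16 = 30.1875
  terminal-flowered constricted-pod: 161 × 1/16 = 10.0625
χ² = Σ (O − E)² / E
  axial-flowered inflated-pod: (92 − 90.5625)² / 90.5625 = 0.0228
  axial-flowered constricted-pod: (30 − 30.1875)² / 30.1875 = 0.0012
  terminal-flowered inflated-pod: (29 − 30.1875)² / 30.1875 = 0.0467
  terminal-flowered constricted-pod: (10 − 10.0625)² / 10.0625 = 0.0004
χ² = 0.0228 + 0.0012 + 0.0467 + 0.0004 = 0.0711 ≈ 0.071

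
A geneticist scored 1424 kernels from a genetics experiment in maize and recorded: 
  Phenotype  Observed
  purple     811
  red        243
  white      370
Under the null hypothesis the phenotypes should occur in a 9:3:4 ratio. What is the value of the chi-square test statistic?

The 9:3:4 ratio has 16 parts, so with N = 1424 the expected counts are:
  purple: 1424 × 9/16 = 801
  red: 1424 × 3/16 = 267
  white: 1424 × 4/16 = 356
χ² = Σ (O − E)² / E
  purple: (811 − 801)² / 801 = 0.1248
  red: (243 − 267)² / 267 = 2.1573
  white: (370 − 356)² / 356 = 0.5506
χ² = 0.1248 + 2.1573 + 0.5506 = 2.8327 ≈ 2.833

2.833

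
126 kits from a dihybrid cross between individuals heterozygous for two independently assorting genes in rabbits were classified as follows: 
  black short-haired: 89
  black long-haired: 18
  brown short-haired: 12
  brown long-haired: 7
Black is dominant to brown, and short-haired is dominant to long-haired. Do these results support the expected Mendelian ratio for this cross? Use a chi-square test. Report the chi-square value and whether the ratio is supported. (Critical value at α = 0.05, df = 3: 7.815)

11.792; not consistent

A dihybrid F₂ with independent assortment and complete dominance at both loci gives a 9:3:3:1 phenotypic ratio.
The 9:3:3:1 ratio has 16 parts, so with N = 126 the expected counts are:
  black short-haired: 126 × 9/16 = 70.875
  black long-haired: 126 × 3/16 = 23.625
  brown short-haired: 126 × 3/16 = 23.625
  brown long-haired: 126 × 1/16 = 7.875
χ² = Σ (O − E)² / E
  black short-haired: (89 − 70.875)² / 70.875 = 4.6351
  black long-haired: (18 − 23.625)² / 23.625 = 1.3393
  brown short-haired: (12 − 23.625)² / 23.625 = 5.7202
  brown long-haired: (7 − 7.875)² / 7.875 = 0.0972
χ² = 4.6351 + 1.3393 + 5.7202 + 0.0972 = 11.7918 ≈ 11.792
Degrees of freedom = 4 − 1 = 3; critical value at α = 0.05 is 7.815.
Since 11.792 > 7.815, we reject the null hypothesis — the data do not fit the 9:3:3:1 ratio.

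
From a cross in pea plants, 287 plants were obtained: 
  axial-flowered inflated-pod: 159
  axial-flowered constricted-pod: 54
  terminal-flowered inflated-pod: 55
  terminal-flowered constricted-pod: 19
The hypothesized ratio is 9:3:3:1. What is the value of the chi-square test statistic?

0.127

Total ratio parts = 16. Expected numbers out of 287:
  axial-flowered inflated-pod: 287 × 9/16 = 161.4375
  axial-flowered constricted-pod: 287 × 3/16 = 53.8125
  terminal-flowered inflated-pod: 287 × 3/16 = 53.8125
  terminal-flowered constricted-pod: 287 × 1/16 = 17.9375
χ² = Σ (O − E)² / E
  axial-flowered inflated-pod: (159 − 161.4375)² / 161.4375 = 0.0368
  axial-flowered constricted-pod: (54 − 53.8125)² / 53.8125 = 0.0007
  terminal-flowered inflated-pod: (55 − 53.8125)² / 53.8125 = 0.0262
  terminal-flowered constricted-pod: (19 − 17.9375)² / 17.9375 = 0.0629
χ² = 0.0368 + 0.0007 + 0.0262 + 0.0629 = 0.1266 ≈ 0.127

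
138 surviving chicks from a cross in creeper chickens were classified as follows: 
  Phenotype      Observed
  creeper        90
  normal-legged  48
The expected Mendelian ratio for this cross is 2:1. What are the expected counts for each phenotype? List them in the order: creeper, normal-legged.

Expected counts for N = 138 under a 2:1 ratio (total parts = 3):
  creeper: 138 × 2/3 = 92
  normal-legged: 138 × 1/3 = 46

92, 46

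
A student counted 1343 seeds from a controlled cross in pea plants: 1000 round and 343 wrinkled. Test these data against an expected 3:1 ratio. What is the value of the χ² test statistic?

0.209

Under the 3:1 hypothesis (Σ ratio = 4, N = 1343):
  round: 1343 × 3/4 = 1007.25
  wrinkled: 1343 × 1/4 = 335.75
χ² = Σ (O − E)² / E
  round: (1000 − 1007.25)² / 1007.25 = 0.0522
  wrinkled: (343 − 335.75)² / 335.75 = 0.1566
χ² = 0.0522 + 0.1566 = 0.2088 ≈ 0.209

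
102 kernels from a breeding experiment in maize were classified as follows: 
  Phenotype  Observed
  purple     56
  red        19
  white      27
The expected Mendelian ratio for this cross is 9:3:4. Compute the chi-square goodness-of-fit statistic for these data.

0.122

Under the 9:3:4 hypothesis (Σ ratio = 16, N = 102):
  purple: 102 × 9/16 = 57.375
  red: 102 × 3/16 = 19.125
  white: 102 × 4/16 = 25.5
χ² = Σ (O − E)² / E
  purple: (56 − 57.375)² / 57.375 = 0.0330
  red: (19 − 19.125)² / 19.125 = 0.0008
  white: (27 − 25.5)² / 25.5 = 0.0882
χ² = 0.0330 + 0.0008 + 0.0882 = 0.122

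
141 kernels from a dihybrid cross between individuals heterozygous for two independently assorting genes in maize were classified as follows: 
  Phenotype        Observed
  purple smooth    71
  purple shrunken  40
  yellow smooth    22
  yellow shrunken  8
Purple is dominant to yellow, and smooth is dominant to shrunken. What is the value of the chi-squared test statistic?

A dihybrid F₂ with independent assortment and complete dominance at both loci gives a 9:3:3:1 phenotypic ratio.
The 9:3:3:1 ratio has 16 parts, so with N = 141 the expected counts are:
  purple smooth: 141 × 9/16 = 79.3125
  purple shrunken: 141 × 3/16 = 26.4375
  yellow smooth: 141 × 3/16 = 26.4375
  yellow shrunken: 141 × 1/16 = 8.8125
χ² = Σ (O − E)² / E
  purple smooth: (71 − 79.3125)² / 79.3125 = 0.8712
  purple shrunken: (40 − 26.4375)² / 26.4375 = 6.9576
  yellow smooth: (22 − 26.4375)² / 26.4375 = 0.7448
  yellow shrunken: (8 − 8.8125)² / 8.8125 = 0.0749
χ² = 0.8712 + 6.9576 + 0.7448 + 0.0749 = 8.6485 ≈ 8.649

8.649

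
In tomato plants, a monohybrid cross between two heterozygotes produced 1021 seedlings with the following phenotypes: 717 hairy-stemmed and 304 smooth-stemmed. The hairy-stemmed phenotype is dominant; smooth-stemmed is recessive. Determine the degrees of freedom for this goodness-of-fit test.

For a monohybrid cross between heterozygotes with complete dominance, the expected phenotypic ratio is 3:1.
A goodness-of-fit test with 2 phenotype classes has df = 2 − 1 = 1.

1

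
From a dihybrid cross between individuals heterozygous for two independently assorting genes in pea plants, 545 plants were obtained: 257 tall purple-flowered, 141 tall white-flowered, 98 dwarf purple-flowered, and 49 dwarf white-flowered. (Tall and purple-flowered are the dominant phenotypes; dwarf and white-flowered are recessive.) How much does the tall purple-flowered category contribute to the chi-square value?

8.013

A dihybrid F₂ with independent assortment and complete dominance at both loci gives a 9:3:3:1 phenotypic ratio.
Under the 9:3:3:1 hypothesis (Σ ratio = 16, N = 545):
  tall purple-flowered: 545 × 9/16 = 306.5625
  tall white-flowered: 545 × 3/16 = 102.1875
  dwarf purple-flowered: 545 × 3/16 = 102.1875
  dwarf white-flowered: 545 × 1/16 = 34.0625
Contribution of tall purple-flowered: (257 − 306.5625)² / 306.5625 = 8.0129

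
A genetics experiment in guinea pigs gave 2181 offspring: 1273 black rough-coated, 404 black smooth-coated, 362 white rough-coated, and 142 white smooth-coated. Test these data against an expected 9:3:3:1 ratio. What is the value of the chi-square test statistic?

7.423

Expected counts for N = 2181 under a 9:3:3:1 ratio (total parts = 16):
  black rough-coated: 2181 × 9/16 = 1226.8125
  black smooth-coated: 2181 × 3/16 = 408.9375
  white rough-coated: 2181 × 3/16 = 408.9375
  white smooth-coated: 2181 × 1/16 = 136.3125
χ² = Σ (O − E)² / E
  black rough-coated: (1273 − 1226.8125)² / 1226.8125 = 1.7389
  black smooth-coated: (404 − 408.9375)² / 408.9375 = 0.0596
  white rough-coated: (362 − 408.9375)² / 408.9375 = 5.3874
  white smooth-coated: (142 − 136.3125)² / 136.3125 = 0.2373
χ² = 1.7389 + 0.0596 + 5.3874 + 0.2373 = 7.4232 ≈ 7.423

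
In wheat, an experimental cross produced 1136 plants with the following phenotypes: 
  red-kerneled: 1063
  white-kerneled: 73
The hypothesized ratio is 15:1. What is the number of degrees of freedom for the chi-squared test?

A goodness-of-fit test with 2 phenotype classes has df = 2 − 1 = 1.

1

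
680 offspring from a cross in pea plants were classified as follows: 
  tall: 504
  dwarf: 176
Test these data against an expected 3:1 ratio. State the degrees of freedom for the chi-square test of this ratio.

1

A goodness-of-fit test with 2 phenotype classes has df = 2 − 1 = 1.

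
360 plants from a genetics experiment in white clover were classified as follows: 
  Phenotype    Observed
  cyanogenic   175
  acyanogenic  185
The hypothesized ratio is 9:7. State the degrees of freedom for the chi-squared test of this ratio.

1

A goodness-of-fit test with 2 phenotype classes has df = 2 − 1 = 1.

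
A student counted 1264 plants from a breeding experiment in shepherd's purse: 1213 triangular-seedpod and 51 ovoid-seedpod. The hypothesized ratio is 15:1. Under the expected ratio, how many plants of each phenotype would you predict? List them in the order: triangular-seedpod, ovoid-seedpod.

Under the 15:1 hypothesis (Σ ratio = 16, N = 1264):
  triangular-seedpod: 1264 × 15/16 = 1185
  ovoid-seedpod: 1264 × 1/16 = 79

1185, 79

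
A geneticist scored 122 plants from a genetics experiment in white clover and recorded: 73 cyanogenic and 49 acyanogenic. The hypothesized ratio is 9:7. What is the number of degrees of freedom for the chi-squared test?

A goodness-of-fit test with 2 phenotype classes has df = 2 − 1 = 1.

1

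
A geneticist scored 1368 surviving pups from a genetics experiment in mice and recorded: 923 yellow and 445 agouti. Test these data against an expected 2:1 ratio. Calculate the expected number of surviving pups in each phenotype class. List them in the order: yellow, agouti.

The 2:1 ratio has 3 parts, so with N = 1368 the expected counts are:
  yellow: 1368 × 2/3 = 912
  agouti: 1368 × 1/3 = 456

912, 456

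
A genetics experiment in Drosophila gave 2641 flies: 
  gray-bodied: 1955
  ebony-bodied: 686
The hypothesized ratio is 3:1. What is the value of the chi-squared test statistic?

Expected counts for N = 2641 under a 3:1 ratio (total parts = 4):
  gray-bodied: 2641 × 3/4 = 1980.75
  ebony-bodied: 2641 × 1/4 = 660.25
χ² = Σ (O − E)² / E
  gray-bodied: (1955 − 1980.75)² / 1980.75 = 0.3348
  ebony-bodied: (686 − 660.25)² / 660.25 = 1.0043
χ² = 0.3348 + 1.0043 = 1.3391 ≈ 1.339

1.339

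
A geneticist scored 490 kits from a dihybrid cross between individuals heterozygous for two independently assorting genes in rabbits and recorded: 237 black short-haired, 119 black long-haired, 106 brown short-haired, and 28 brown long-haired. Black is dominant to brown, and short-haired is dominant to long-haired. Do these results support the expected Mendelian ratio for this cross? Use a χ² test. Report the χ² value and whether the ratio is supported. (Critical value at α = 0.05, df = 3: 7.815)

15.818; not consistent

A dihybrid F₂ with independent assortment and complete dominance at both loci gives a 9:3:3:1 phenotypic ratio.
The 9:3:3:1 ratio has 16 parts, so with N = 490 the expected counts are:
  black short-haired: 490 × 9/16 = 275.625
  black long-haired: 490 × 3/16 = 91.875
  brown short-haired: 490 × 3/16 = 91.875
  brown long-haired: 490 × 1/16 = 30.625
χ² = Σ (O − E)² / E
  black short-haired: (237 − 275.625)² / 275.625 = 5.4128
  black long-haired: (119 − 91.875)² / 91.875 = 8.0083
  brown short-haired: (106 − 91.875)² / 91.875 = 2.1716
  brown long-haired: (28 − 30.625)² / 30.625 = 0.2250
χ² = 5.4128 + 8.0083 + 2.1716 + 0.2250 = 15.8177 ≈ 15.818
Degrees of freedom = 4 − 1 = 3; critical value at α = 0.05 is 7.815.
Since 15.818 > 7.815, we reject the null hypothesis — the data do not fit the 9:3:3:1 ratio.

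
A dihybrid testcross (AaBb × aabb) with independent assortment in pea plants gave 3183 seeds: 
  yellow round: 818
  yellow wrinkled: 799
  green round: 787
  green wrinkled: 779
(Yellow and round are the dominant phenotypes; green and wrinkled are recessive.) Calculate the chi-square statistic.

A dihybrid testcross with independent assortment gives a 1:1:1:1 ratio.
Under the 1:1:1:1 hypothesis (Σ ratio = 4, N = 3183):
  yellow round: 3183 × 1/4 = 795.75
  yellow wrinkled: 3183 × 1/4 = 795.75
  green round: 3183 × 1/4 = 795.75
  green wrinkled: 3183 × 1/4 = 795.75
χ² = Σ (O − E)² / E
  yellow round: (818 − 795.75)² / 795.75 = 0.6221
  yellow wrinkled: (799 − 795.75)² / 795.75 = 0.0133
  green round: (787 − 795.75)² / 795.75 = 0.0962
  green wrinkled: (779 − 795.75)² / 795.75 = 0.3526
χ² = 0.6221 + 0.0133 + 0.0962 + 0.3526 = 1.0842 ≈ 1.084

1.084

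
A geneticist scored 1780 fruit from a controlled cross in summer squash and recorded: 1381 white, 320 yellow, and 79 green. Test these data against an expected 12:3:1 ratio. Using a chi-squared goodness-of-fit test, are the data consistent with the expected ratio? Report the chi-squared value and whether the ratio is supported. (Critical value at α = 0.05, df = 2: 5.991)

11.500; not consistent

Under the 12:3:1 hypothesis (Σ ratio = 16, N = 1780):
  white: 1780 × 12/16 = 1335
  yellow: 1780 × 3/16 = 333.75
  green: 1780 × 1/16 = 111.25
χ² = Σ (O − E)² / E
  white: (1381 − 1335)² / 1335 = 1.5850
  yellow: (320 − 333.75)² / 333.75 = 0.5665
  green: (79 − 111.25)² / 111.25 = 9.3489
χ² = 1.5850 + 0.5665 + 9.3489 = 11.5004 ≈ 11.500
Degrees of freedom = 3 − 1 = 2; critical value at α = 0.05 is 5.991.
Since 11.500 > 5.991, we reject the null hypothesis — the data do not fit the 12:3:1 ratio.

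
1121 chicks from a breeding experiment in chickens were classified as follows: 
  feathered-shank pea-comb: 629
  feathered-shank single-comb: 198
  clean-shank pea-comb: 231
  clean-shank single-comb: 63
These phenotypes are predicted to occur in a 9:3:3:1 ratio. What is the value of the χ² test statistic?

Under the 9:3:3:1 hypothesis (Σ ratio = 16, N = 1121):
  feathered-shank pea-comb: 1121 × 9/16 = 630.5625
  feathered-shank single-comb: 1121 × 3/16 = 210.1875
  clean-shank pea-comb: 1121 × 3/16 = 210.1875
  clean-shank single-comb: 1121 × 1/16 = 70.0625
χ² = Σ (O − E)² / E
  feathered-shank pea-comb: (629 − 630.5625)² / 630.5625 = 0.0039
  feathered-shank single-comb: (198 − 210.1875)² / 210.1875 = 0.7067
  clean-shank pea-comb: (231 − 210.1875)² / 210.1875 = 2.0608
  clean-shank single-comb: (63 − 70.0625)² / 70.0625 = 0.7119
χ² = 0.0039 + 0.7067 + 2.0608 + 0.7119 = 3.4833 ≈ 3.483

3.483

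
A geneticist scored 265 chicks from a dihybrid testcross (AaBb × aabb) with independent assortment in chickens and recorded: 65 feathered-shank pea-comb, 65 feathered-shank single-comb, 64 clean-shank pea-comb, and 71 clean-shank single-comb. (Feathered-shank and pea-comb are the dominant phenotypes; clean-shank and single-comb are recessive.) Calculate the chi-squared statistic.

0.464

A dihybrid testcross with independent assortment gives a 1:1:1:1 ratio.
The 1:1:1:1 ratio has 4 parts, so with N = 265 the expected counts are:
  feathered-shank pea-comb: 265 × 1/4 = 66.25
  feathered-shank single-comb: 265 × 1/4 = 66.25
  clean-shank pea-comb: 265 × 1/4 = 66.25
  clean-shank single-comb: 265 × 1/4 = 66.25
χ² = Σ (O − E)² / E
  feathered-shank pea-comb: (65 − 66.25)² / 66.25 = 0.0236
  feathered-shank single-comb: (65 − 66.25)² / 66.25 = 0.0236
  clean-shank pea-comb: (64 − 66.25)² / 66.25 = 0.0764
  clean-shank single-comb: (71 − 66.25)² / 66.25 = 0.3406
χ² = 0.0236 + 0.0236 + 0.0764 + 0.3406 = 0.4642 ≈ 0.464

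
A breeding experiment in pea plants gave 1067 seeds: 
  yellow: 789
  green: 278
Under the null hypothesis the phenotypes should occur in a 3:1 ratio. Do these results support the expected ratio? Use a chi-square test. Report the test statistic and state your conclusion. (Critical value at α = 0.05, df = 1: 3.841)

0.633; consistent

Under the 3:1 hypothesis (Σ ratio = 4, N = 1067):
  yellow: 1067 × 3/4 = 800.25
  green: 1067 × 1/4 = 266.75
χ² = Σ (O − E)² / E
  yellow: (789 − 800.25)² / 800.25 = 0.1582
  green: (278 − 266.75)² / 266.75 = 0.4745
χ² = 0.1582 + 0.4745 = 0.6327 ≈ 0.633
Degrees of freedom = 2 − 1 = 1; critical value at α = 0.05 is 3.841.
Since 0.633 < 3.841, we fail to reject the null hypothesis — the data are consistent with the 3:1 ratio.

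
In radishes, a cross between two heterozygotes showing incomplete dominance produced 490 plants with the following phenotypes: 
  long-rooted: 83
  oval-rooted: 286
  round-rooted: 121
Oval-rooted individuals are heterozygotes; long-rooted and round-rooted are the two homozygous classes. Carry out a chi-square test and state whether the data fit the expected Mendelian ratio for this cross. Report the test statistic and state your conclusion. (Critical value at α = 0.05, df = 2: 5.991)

19.616; not consistent

With incomplete dominance, a heterozygote × heterozygote cross gives a 1:2:1 phenotypic ratio.
Under the 1:2:1 hypothesis (Σ ratio = 4, N = 490):
  long-rooted: 490 × 1/4 = 122.5
  oval-rooted: 490 × 2/4 = 245
  round-rooted: 490 × 1/4 = 122.5
χ² = Σ (O − E)² / E
  long-rooted: (83 − 122.5)² / 122.5 = 12.7367
  oval-rooted: (286 − 245)² / 245 = 6.8612
  round-rooted: (121 − 122.5)² / 122.5 = 0.0184
χ² = 12.7367 + 6.8612 + 0.0184 = 19.6163 ≈ 19.616
Degrees of freedom = 3 − 1 = 2; critical value at α = 0.05 is 5.991.
Since 19.616 > 5.991, we reject the null hypothesis — the data do not fit the 1:2:1 ratio.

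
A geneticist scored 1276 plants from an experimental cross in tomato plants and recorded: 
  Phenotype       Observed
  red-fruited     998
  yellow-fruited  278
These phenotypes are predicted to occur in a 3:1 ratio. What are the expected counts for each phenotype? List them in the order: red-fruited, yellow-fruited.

The 3:1 ratio has 4 parts, so with N = 1276 the expected counts are:
  red-fruited: 1276 × 3/4 = 957
  yellow-fruited: 1276 × 1/4 = 319

957, 319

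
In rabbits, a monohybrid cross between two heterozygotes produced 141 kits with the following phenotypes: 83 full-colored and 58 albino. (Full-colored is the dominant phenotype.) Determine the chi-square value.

19.577

For a monohybrid cross between heterozygotes with complete dominance, the expected phenotypic ratio is 3:1.
The 3:1 ratio has 4 parts, so with N = 141 the expected counts are:
  full-colored: 141 × 3/4 = 105.75
  albino: 141 × 1/4 = 35.25
χ² = Σ (O − E)² / E
  full-colored: (83 − 105.75)² / 105.75 = 4.8942
  albino: (58 − 35.25)² / 35.25 = 14.6826
χ² = 4.8942 + 14.6826 = 19.5768 ≈ 19.577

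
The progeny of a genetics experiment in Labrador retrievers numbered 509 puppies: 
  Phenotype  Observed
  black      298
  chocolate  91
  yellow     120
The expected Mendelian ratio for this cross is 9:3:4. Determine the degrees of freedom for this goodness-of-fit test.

2

A goodness-of-fit test with 3 phenotype classes has df = 3 − 1 = 2.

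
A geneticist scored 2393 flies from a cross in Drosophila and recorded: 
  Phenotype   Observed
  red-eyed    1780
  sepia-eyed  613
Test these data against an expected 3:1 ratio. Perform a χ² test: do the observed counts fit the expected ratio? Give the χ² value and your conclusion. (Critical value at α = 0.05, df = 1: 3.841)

0.485; consistent

The 3:1 ratio has 4 parts, so with N = 2393 the expected counts are:
  red-eyed: 2393 × 3/4 = 1794.75
  sepia-eyed: 2393 × 1/4 = 598.25
χ² = Σ (O − E)² / E
  red-eyed: (1780 − 1794.75)² / 1794.75 = 0.1212
  sepia-eyed: (613 − 598.25)² / 598.25 = 0.3637
χ² = 0.1212 + 0.3637 = 0.4849 ≈ 0.485
Degrees of freedom = 2 − 1 = 1; critical value at α = 0.05 is 3.841.
Since 0.485 < 3.841, we fail to reject the null hypothesis — the data are consistent with the 3:1 ratio.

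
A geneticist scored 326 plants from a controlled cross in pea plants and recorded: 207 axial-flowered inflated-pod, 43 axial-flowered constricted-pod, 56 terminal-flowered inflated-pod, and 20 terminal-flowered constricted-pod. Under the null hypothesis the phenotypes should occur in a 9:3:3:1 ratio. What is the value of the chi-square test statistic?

8.855

Under the 9:3:3:1 hypothesis (Σ ratio = 16, N = 326):
  axial-flowered inflated-pod: 326 × 9/16 = 183.375
  axial-flowered constricted-pod: 326 × 3/16 = 61.125
  terminal-flowered inflated-pod: 326 × 3/16 = 61.125
  terminal-flowered constricted-pod: 326 × 1/16 = 20.375
χ² = Σ (O − E)² / E
  axial-flowered inflated-pod: (207 − 183.375)² / 183.375 = 3.0437
  axial-flowered constricted-pod: (43 − 61.125)² / 61.125 = 5.3745
  terminal-flowered inflated-pod: (56 − 61.125)² / 61.125 = 0.4297
  terminal-flowered constricted-pod: (20 − 20.375)² / 20.375 = 0.0069
χ² = 3.0437 + 5.3745 + 0.4297 + 0.0069 = 8.8548 ≈ 8.855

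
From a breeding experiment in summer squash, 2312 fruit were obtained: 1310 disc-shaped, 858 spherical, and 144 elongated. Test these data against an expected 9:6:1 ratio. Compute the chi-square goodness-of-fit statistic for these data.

Total ratio parts = 16. Expected numbers out of 2312:
  disc-shaped: 2312 × 9/16 = 1300.5
  spherical: 2312 × 6/16 = 867
  elongated: 2312 × 1/16 = 144.5
χ² = Σ (O − E)² / E
  disc-shaped: (1310 − 1300.5)² / 1300.5 = 0.0694
  spherical: (858 − 867)² / 867 = 0.0934
  elongated: (144 − 144.5)² / 144.5 = 0.0017
χ² = 0.0694 + 0.0934 + 0.0017 = 0.1645 ≈ 0.165

0.165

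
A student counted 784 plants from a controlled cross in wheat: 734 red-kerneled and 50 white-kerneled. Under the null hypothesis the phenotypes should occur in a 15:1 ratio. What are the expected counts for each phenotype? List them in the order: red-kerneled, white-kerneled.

735, 49

Expected counts for N = 784 under a 15:1 ratio (total parts = 16):
  red-kerneled: 784 × 15/16 = 735
  white-kerneled: 784 × 1/16 = 49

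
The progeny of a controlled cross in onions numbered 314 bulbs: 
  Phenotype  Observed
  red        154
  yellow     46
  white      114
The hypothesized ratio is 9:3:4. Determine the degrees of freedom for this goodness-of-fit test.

2

A goodness-of-fit test with 3 phenotype classes has df = 3 − 1 = 2.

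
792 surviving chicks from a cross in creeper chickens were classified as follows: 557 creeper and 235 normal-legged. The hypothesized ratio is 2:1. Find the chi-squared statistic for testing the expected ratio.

The 2:1 ratio has 3 parts, so with N = 792 the expected counts are:
  creeper: 792 × 2/3 = 528
  normal-legged: 792 × 1/3 = 264
χ² = Σ (O − E)² / E
  creeper: (557 − 528)² / 528 = 1.5928
  normal-legged: (235 − 264)² / 264 = 3.1856
χ² = 1.5928 + 3.1856 = 4.7784 ≈ 4.778

4.778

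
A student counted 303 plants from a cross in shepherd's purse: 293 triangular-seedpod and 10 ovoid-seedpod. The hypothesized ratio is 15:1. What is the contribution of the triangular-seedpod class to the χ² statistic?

0.281

The 15:1 ratio has 16 parts, so with N = 303 the expected counts are:
  triangular-seedpod: 303 × 15/16 = 284.0625
  ovoid-seedpod: 303 × 1/16 = 18.9375
Contribution of triangular-seedpod: (293 − 284.0625)² / 284.0625 = 0.2812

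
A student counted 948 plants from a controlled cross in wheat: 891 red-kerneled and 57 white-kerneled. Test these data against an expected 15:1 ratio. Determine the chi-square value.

Expected counts for N = 948 under a 15:1 ratio (total parts = 16):
  red-kerneled: 948 × 15/16 = 888.75
  white-kerneled: 948 × 1/16 = 59.25
χ² = Σ (O − E)² / E
  red-kerneled: (891 − 888.75)² / 888.75 = 0.0057
  white-kerneled: (57 − 59.25)² / 59.25 = 0.0854
χ² = 0.0057 + 0.0854 = 0.0911 ≈ 0.091

0.091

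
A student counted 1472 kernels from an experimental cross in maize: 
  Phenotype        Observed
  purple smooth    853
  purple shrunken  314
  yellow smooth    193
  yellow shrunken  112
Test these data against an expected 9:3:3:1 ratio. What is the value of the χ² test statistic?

35.295

The 9:3:3:1 ratio has 16 parts, so with N = 1472 the expected counts are:
  purple smooth: 1472 × 9/16 = 828
  purple shrunken: 1472 × 3/16 = 276
  yellow smooth: 1472 × 3/16 = 276
  yellow shrunken: 1472 × 1/16 = 92
χ² = Σ (O − E)² / E
  purple smooth: (853 − 828)² / 828 = 0.7548
  purple shrunken: (314 − 276)² / 276 = 5.2319
  yellow smooth: (193 − 276)² / 276 = 24.9601
  yellow shrunken: (112 − 92)² / 92 = 4.3478
χ² = 0.7548 + 5.2319 + 24.9601 + 4.3478 = 35.2946 ≈ 35.295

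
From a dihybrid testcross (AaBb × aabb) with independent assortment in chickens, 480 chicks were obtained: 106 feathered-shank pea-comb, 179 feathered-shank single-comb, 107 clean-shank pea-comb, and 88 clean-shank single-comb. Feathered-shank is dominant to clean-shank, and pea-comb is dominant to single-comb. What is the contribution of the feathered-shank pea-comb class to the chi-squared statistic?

A dihybrid testcross with independent assortment gives a 1:1:1:1 ratio.
The 1:1:1:1 ratio has 4 parts, so with N = 480 the expected counts are:
  feathered-shank pea-comb: 480 × 1/4 = 120
  feathered-shank single-comb: 480 × 1/4 = 120
  clean-shank pea-comb: 480 × 1/4 = 120
  clean-shank single-comb: 480 × 1/4 = 120
Contribution of feathered-shank pea-comb: (106 − 120)² / 120 = 1.6333

1.633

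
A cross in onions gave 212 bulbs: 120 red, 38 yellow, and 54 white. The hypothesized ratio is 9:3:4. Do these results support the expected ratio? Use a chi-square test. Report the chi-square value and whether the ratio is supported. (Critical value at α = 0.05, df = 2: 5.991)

Expected counts for N = 212 under a 9:3:4 ratio (total parts = 16):
  red: 212 × 9/16 = 119.25
  yellow: 212 × 3/16 = 39.75
  white: 212 × 4/16 = 53
χ² = Σ (O − E)² / E
  red: (120 − 119.25)² / 119.25 = 0.0047
  yellow: (38 − 39.75)² / 39.75 = 0.0770
  white: (54 − 53)² / 53 = 0.0189
χ² = 0.0047 + 0.0770 + 0.0189 = 0.1006 ≈ 0.101
Degrees of freedom = 3 − 1 = 2; critical value at α = 0.05 is 5.991.
Since 0.101 < 5.991, we fail to reject the null hypothesis — the data are consistent with the 9:3:4 ratio.

0.101; consistent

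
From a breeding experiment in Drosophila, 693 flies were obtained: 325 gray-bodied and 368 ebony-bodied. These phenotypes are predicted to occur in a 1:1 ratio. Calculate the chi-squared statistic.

2.668

The 1:1 ratio has 2 parts, so with N = 693 the expected counts are:
  gray-bodied: 693 × 1/2 = 346.5
  ebony-bodied: 693 × 1/2 = 346.5
χ² = Σ (O − E)² / E
  gray-bodied: (325 − 346.5)² / 346.5 = 1.3341
  ebony-bodied: (368 − 346.5)² / 346.5 = 1.3341
χ² = 1.3341 + 1.3341 = 2.6682 ≈ 2.668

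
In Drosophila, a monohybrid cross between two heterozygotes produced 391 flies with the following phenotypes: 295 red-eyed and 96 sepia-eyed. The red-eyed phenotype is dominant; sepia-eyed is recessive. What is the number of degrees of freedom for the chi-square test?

1

For a monohybrid cross between heterozygotes with complete dominance, the expected phenotypic ratio is 3:1.
A goodness-of-fit test with 2 phenotype classes has df = 2 − 1 = 1.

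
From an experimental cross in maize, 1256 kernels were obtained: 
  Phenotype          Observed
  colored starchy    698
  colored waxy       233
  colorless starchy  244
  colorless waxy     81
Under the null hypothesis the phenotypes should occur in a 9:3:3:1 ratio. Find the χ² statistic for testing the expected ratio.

Expected counts for N = 1256 under a 9:3:3:1 ratio (total parts = 16):
  colored starchy: 1256 × 9/16 = 706.5
  colored waxy: 1256 × 3/16 = 235.5
  colorless starchy: 1256 × 3/16 = 235.5
  colorless waxy: 1256 × 1/16 = 78.5
χ² = Σ (O − E)² / E
  colored starchy: (698 − 706.5)² / 706.5 = 0.1023
  colored waxy: (233 − 235.5)² / 235.5 = 0.0265
  colorless starchy: (244 − 235.5)² / 235.5 = 0.3068
  colorless waxy: (81 − 78.5)² / 78.5 = 0.0796
χ² = 0.1023 + 0.0265 + 0.3068 + 0.0796 = 0.5152 ≈ 0.515

0.515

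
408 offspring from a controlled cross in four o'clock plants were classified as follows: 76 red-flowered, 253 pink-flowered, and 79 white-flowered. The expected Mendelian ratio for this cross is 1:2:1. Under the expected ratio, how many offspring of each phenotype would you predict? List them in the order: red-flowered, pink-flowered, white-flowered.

The 1:2:1 ratio has 4 parts, so with N = 408 the expected counts are:
  red-flowered: 408 × 1/4 = 102
  pink-flowered: 408 × 2/4 = 204
  white-flowered: 408 × 1/4 = 102

102, 204, 102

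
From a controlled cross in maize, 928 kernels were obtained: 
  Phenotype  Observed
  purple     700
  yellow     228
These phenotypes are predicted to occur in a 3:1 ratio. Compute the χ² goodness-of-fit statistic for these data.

0.092

The 3:1 ratio has 4 parts, so with N = 928 the expected counts are:
  purple: 928 × 3/4 = 696
  yellow: 928 × 1/4 = 232
χ² = Σ (O − E)² / E
  purple: (700 − 696)² / 696 = 0.0230
  yellow: (228 − 232)² / 232 = 0.0690
χ² = 0.0230 + 0.0690 = 0.092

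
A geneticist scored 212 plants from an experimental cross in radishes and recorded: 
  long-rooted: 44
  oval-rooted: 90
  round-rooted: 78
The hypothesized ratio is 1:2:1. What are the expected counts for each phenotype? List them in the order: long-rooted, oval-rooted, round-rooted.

Under the 1:2:1 hypothesis (Σ ratio = 4, N = 212):
  long-rooted: 212 × 1/4 = 53
  oval-rooted: 212 × 2/4 = 106
  round-rooted: 212 × 1/4 = 53

53, 106, 53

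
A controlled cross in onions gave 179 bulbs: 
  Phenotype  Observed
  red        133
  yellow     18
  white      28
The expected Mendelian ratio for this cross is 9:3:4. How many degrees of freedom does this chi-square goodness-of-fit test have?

A goodness-of-fit test with 3 phenotype classes has df = 3 − 1 = 2.

2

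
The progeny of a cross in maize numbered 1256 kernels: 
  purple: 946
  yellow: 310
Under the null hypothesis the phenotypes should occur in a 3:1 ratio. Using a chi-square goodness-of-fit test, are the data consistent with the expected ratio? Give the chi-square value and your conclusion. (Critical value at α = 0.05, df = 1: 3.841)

0.068; consistent

Expected counts for N = 1256 under a 3:1 ratio (total parts = 4):
  purple: 1256 × 3/4 = 942
  yellow: 1256 × 1/4 = 314
χ² = Σ (O − E)² / E
  purple: (946 − 942)² / 942 = 0.0170
  yellow: (310 − 314)² / 314 = 0.0510
χ² = 0.0170 + 0.0510 = 0.068
Degrees of freedom = 2 − 1 = 1; critical value at α = 0.05 is 3.841.
Since 0.068 < 3.841, we fail to reject the null hypothesis — the data are consistent with the 3:1 ratio.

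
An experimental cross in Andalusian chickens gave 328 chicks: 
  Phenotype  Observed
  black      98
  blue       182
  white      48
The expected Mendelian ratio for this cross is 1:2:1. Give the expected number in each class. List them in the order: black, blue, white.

82, 164, 82

The 1:2:1 ratio has 4 parts, so with N = 328 the expected counts are:
  black: 328 × 1/4 = 82
  blue: 328 × 2/4 = 164
  white: 328 × 1/4 = 82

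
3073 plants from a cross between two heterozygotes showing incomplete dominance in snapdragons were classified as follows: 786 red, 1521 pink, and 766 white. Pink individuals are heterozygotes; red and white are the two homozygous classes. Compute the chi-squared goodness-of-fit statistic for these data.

0.573

With incomplete dominance, a heterozygote × heterozygote cross gives a 1:2:1 phenotypic ratio.
Under the 1:2:1 hypothesis (Σ ratio = 4, N = 3073):
  red: 3073 × 1/4 = 768.25
  pink: 3073 × 2/4 = 1536.5
  white: 3073 × 1/4 = 768.25
χ² = Σ (O − E)² / E
  red: (786 − 768.25)² / 768.25 = 0.4101
  pink: (1521 − 1536.5)² / 1536.5 = 0.1564
  white: (766 − 768.25)² / 768.25 = 0.0066
χ² = 0.4101 + 0.1564 + 0.0066 = 0.5731 ≈ 0.573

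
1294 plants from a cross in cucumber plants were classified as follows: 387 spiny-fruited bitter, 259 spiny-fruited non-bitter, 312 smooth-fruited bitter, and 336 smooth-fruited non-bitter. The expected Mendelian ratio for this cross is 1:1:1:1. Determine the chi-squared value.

26.216

Under the 1:1:1:1 hypothesis (Σ ratio = 4, N = 1294):
  spiny-fruited bitter: 1294 × 1/4 = 323.5
  spiny-fruited non-bitter: 1294 × 1/4 = 323.5
  smooth-fruited bitter: 1294 × 1/4 = 323.5
  smooth-fruited non-bitter: 1294 × 1/4 = 323.5
χ² = Σ (O − E)² / E
  spiny-fruited bitter: (387 − 323.5)² / 323.5 = 12.4645
  spiny-fruited non-bitter: (259 − 323.5)² / 323.5 = 12.8601
  smooth-fruited bitter: (312 − 323.5)² / 323.5 = 0.4088
  smooth-fruited non-bitter: (336 − 323.5)² / 323.5 = 0.4830
χ² = 12.4645 + 12.8601 + 0.4088 + 0.4830 = 26.2164 ≈ 26.216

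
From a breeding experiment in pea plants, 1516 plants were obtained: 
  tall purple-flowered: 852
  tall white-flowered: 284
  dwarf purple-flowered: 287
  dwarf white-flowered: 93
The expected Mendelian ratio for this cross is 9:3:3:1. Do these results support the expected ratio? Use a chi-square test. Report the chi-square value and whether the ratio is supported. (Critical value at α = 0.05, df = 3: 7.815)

0.060; consistent

The 9:3:3:1 ratio has 16 parts, so with N = 1516 the expected counts are:
  tall purple-flowered: 1516 × 9/16 = 852.75
  tall white-flowered: 1516 × 3/16 = 284.25
  dwarf purple-flowered: 1516 × 3/16 = 284.25
  dwarf white-flowered: 1516 × 1/16 = 94.75
χ² = Σ (O − E)² / E
  tall purple-flowered: (852 − 852.75)² / 852.75 = 0.0007
  tall white-flowered: (284 − 284.25)² / 284.25 = 0.0002
  dwarf purple-flowered: (287 − 284.25)² / 284.25 = 0.0266
  dwarf white-flowered: (93 − 94.75)² / 94.75 = 0.0323
χ² = 0.0007 + 0.0002 + 0.0266 + 0.0323 = 0.0598 ≈ 0.060
Degrees of freedom = 4 − 1 = 3; critical value at α = 0.05 is 7.815.
Since 0.060 < 7.815, we fail to reject the null hypothesis — the data are consistent with the 9:3:3:1 ratio.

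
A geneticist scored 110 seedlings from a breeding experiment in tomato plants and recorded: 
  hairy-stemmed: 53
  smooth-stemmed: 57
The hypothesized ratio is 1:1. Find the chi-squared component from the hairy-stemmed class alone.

0.073

Expected counts for N = 110 under a 1:1 ratio (total parts = 2):
  hairy-stemmed: 110 × 1/2 = 55
  smooth-stemmed: 110 × 1/2 = 55
Contribution of hairy-stemmed: (53 − 55)² / 55 = 0.0727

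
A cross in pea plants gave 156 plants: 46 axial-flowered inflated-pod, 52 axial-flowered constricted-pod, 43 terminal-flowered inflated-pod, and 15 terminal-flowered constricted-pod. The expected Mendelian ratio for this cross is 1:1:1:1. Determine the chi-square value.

Total ratio parts = 4. Expected numbers out of 156:
  axial-flowered inflated-pod: 156 × 1/4 = 39
  axial-flowered constricted-pod: 156 × 1/4 = 39
  terminal-flowered inflated-pod: 156 × 1/4 = 39
  terminal-flowered constricted-pod: 156 × 1/4 = 39
χ² = Σ (O − E)² / E
  axial-flowered inflated-pod: (46 − 39)² / 39 = 1.2564
  axial-flowered constricted-pod: (52 − 39)² / 39 = 4.3333
  terminal-flowered inflated-pod: (43 − 39)² / 39 = 0.4103
  terminal-flowered constricted-pod: (15 − 39)² / 39 = 14.7692
χ² = 1.2564 + 4.3333 + 0.4103 + 14.7692 = 20.7692 ≈ 20.769

20.769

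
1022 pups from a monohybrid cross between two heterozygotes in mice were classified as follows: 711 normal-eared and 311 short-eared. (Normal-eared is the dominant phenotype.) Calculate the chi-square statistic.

For a monohybrid cross between heterozygotes with complete dominance, the expected phenotypic ratio is 3:1.
Under the 3:1 hypothesis (Σ ratio = 4, N = 1022):
  normal-eared: 1022 × 3/4 = 766.5
  short-eared: 1022 × 1/4 = 255.5
χ² = Σ (O − E)² / E
  normal-eared: (711 − 766.5)² / 766.5 = 4.0186
  short-eared: (311 − 255.5)² / 255.5 = 12.0558
χ² = 4.0186 + 12.0558 = 16.0744 ≈ 16.074

16.074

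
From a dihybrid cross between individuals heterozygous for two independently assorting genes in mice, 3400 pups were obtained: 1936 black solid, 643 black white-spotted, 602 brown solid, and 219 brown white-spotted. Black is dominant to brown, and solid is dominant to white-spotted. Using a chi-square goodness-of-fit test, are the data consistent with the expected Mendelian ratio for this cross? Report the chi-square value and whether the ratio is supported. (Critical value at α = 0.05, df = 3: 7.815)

A dihybrid F₂ with independent assortment and complete dominance at both loci gives a 9:3:3:1 phenotypic ratio.
Expected counts for N = 3400 under a 9:3:3:1 ratio (total parts = 16):
  black solid: 3400 × 9/16 = 1912.5
  black white-spotted: 3400 × 3/16 = 637.5
  brown solid: 3400 × 3/16 = 637.5
  brown white-spotted: 3400 × 1/16 = 212.5
χ² = Σ (O − E)² / E
  black solid: (1936 − 1912.5)² / 1912.5 = 0.2888
  black white-spotted: (643 − 637.5)² / 637.5 = 0.0475
  brown solid: (602 − 637.5)² / 637.5 = 1.9769
  brown white-spotted: (219 − 212.5)² / 212.5 = 0.1988
χ² = 0.2888 + 0.0475 + 1.9769 + 0.1988 = 2.512
Degrees of freedom = 4 − 1 = 3; critical value at α = 0.05 is 7.815.
Since 2.512 < 7.815, we fail to reject the null hypothesis — the data are consistent with the 9:3:3:1 ratio.

2.512; consistent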